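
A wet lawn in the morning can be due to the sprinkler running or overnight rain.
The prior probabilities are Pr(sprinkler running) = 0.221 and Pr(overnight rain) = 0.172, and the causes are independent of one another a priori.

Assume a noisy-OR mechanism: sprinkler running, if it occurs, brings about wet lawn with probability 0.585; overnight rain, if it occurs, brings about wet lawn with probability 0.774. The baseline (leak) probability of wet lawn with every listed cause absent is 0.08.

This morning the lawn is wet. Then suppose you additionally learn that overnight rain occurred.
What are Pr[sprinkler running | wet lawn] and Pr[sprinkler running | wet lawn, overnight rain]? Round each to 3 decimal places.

Under noisy-OR, P(wet lawn | causes) = 1 − (1−0.08)·∏(1−qᵢ) over the active causes.
Numerator (weight on configurations with sprinkler running): 0.113123 + 0.034732 = 0.147855
Denominator P(wet lawn): 0.08×0.779×0.828 + 0.79208×0.779×0.172 + 0.6182×0.221×0.828 + 0.913713×0.221×0.172 = 0.305585
Posterior = 0.147855 / 0.305585 ≈ 0.484

With the extra evidence:
For the numerator, keep only sprinkler running=true terms: 0.913713*0.221 = 0.201931
Normalizer over all consistent configurations: 0.79208*0.779 + 0.913713*0.221 = 0.818961
Posterior = 0.201931 / 0.818961 ≈ 0.247

Pr[sprinkler running | wet lawn] ≈ 0.484; Pr[sprinkler running | wet lawn, overnight rain] ≈ 0.247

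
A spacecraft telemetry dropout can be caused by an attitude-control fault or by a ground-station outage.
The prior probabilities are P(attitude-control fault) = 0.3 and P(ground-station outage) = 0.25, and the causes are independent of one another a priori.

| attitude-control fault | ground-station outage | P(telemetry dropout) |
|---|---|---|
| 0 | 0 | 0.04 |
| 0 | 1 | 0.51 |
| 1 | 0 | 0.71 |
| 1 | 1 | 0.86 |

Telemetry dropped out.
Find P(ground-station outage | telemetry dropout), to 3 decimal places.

P(ground-station outage | telemetry dropout) ≈ 0.460

P(telemetry dropout) = 0.04·0.7·0.75 + 0.51·0.7·0.25 + 0.71·0.3·0.75 + 0.86·0.3·0.25 = 0.021000 + 0.089250 + 0.159750 + 0.064500 = 0.334500
Restricting to configurations with ground-station outage present: 0.089250 + 0.064500 = 0.153750.
So P(ground-station outage | telemetry dropout) = 0.153750/0.334500 ≈ 0.460.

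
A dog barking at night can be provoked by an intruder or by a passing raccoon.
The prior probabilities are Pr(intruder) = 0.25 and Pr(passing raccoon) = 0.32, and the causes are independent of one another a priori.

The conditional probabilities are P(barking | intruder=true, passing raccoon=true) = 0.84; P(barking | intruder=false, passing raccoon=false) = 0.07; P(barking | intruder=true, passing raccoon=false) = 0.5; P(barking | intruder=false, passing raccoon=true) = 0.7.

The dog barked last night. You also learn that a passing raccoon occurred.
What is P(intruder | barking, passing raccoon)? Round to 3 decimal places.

P(intruder | barking, passing raccoon) ≈ 0.286

P(barking | passing raccoon) = 0.7×0.75 + 0.84×0.25 = 0.525000 + 0.210000 = 0.735000
Of this, 0.210000 comes from 0.84×0.25 (the intruder=true cases).
So P(intruder | barking, passing raccoon) = 0.210000/0.735000 ≈ 0.286.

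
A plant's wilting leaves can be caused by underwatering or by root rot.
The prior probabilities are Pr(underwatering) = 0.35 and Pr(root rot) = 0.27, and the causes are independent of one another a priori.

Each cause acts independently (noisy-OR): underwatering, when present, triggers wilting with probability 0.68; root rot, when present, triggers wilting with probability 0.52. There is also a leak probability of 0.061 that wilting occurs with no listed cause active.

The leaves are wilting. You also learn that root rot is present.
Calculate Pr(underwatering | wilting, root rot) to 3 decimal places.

Under noisy-OR, P(wilting | causes) = 1 − (1−0.061)·∏(1−qᵢ) over the active causes.
Weight on underwatering=true, given the evidence: 0.85577*0.35 = 0.299519
Denominator P(wilting | root rot): 0.54928*0.65 + 0.85577*0.35 = 0.656551
Posterior = 0.299519 / 0.656551 ≈ 0.456

Pr(underwatering | wilting, root rot) ≈ 0.456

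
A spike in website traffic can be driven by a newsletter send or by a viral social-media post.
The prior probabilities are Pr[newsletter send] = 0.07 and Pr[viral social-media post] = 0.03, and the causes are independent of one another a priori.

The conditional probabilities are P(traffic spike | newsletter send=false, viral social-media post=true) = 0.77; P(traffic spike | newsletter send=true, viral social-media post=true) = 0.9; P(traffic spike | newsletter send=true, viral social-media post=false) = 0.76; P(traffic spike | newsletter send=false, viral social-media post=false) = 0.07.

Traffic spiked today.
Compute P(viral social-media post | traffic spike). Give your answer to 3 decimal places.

Sum P(traffic spike|·) weighted by the priors over the 4 (newsletter send, viral social-media post) configurations:
  P(traffic spike) = 0.07·0.93·0.97 + 0.77·0.93·0.03 + 0.76·0.07·0.97 + 0.9·0.07·0.03
        = 0.063147 + 0.021483 + 0.051604 + 0.001890 = 0.138124
Keeping only the viral social-media post-present terms gives 0.023373, so
  P(viral social-media post | traffic spike) = 0.023373 / 0.138124 ≈ 0.169

P(viral social-media post | traffic spike) ≈ 0.169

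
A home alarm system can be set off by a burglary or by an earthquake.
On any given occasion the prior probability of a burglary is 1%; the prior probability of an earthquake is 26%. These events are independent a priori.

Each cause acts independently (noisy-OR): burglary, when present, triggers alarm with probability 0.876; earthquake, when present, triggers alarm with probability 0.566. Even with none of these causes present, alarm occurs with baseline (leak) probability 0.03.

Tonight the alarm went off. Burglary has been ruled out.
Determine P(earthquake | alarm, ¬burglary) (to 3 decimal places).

Under noisy-OR, P(alarm | causes) = 1 − (1−0.03)·∏(1−qᵢ) over the active causes.
Weight on earthquake=true, given the evidence: 0.57902·0.26 = 0.150545
Normalizer over all consistent configurations: 0.03·0.74 + 0.57902·0.26 = 0.172745
P(earthquake | alarm, ¬burglary) = 0.150545/0.172745 ≈ 0.871

P(earthquake | alarm, ¬burglary) ≈ 0.871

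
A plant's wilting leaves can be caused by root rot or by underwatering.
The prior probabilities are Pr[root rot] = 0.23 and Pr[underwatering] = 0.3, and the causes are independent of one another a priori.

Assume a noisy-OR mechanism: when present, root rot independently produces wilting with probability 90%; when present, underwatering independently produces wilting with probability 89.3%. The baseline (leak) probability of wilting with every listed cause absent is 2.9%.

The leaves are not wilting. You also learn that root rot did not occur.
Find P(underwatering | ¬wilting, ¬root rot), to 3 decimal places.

P(underwatering | ¬wilting, ¬root rot) ≈ 0.044

Under noisy-OR, P(wilting | causes) = 1 − (1−0.029)·∏(1−qᵢ) over the active causes.
P(¬wilting | ¬root rot) = 0.971×0.7 + 0.103897×0.3 = 0.679700 + 0.031169 = 0.710869
Of this, 0.031169 comes from 0.103897×0.3 (the underwatering=true cases).
P(underwatering | ¬wilting, ¬root rot) = 0.031169 / 0.710869 ≈ 0.044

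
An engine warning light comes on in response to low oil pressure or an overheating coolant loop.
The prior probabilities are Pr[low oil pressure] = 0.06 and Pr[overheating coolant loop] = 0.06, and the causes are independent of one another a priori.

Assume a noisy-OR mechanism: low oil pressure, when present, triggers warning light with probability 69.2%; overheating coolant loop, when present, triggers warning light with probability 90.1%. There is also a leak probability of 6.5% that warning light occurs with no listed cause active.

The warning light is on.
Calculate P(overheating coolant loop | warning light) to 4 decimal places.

Under noisy-OR, P(warning light | causes) = 1 − (1−0.065)·∏(1−qᵢ) over the active causes.
Enumerate the 4 (low oil pressure, overheating coolant loop) configurations and weight by the priors:
  P(warning light) = 0.065×0.94×0.94 + 0.907435×0.94×0.06 + 0.71202×0.06×0.94 + 0.97149×0.06×0.06
        = 0.057434 + 0.051179 + 0.040158 + 0.003497 = 0.152268
Keeping only the overheating coolant loop-present terms gives 0.054676, so
  P(overheating coolant loop | warning light) = 0.054676 / 0.152268 ≈ 0.3591

P(overheating coolant loop | warning light) ≈ 0.3591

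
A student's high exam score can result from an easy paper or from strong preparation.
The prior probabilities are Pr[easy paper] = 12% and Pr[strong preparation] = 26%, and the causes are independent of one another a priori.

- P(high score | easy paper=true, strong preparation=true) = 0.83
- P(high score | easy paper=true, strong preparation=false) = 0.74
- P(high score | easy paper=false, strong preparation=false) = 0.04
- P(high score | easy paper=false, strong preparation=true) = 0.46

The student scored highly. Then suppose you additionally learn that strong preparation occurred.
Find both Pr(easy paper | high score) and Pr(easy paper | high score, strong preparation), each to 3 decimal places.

Pr(easy paper | high score) ≈ 0.411; Pr(easy paper | high score, strong preparation) ≈ 0.197

P(high score) = 0.04*0.88*0.74 + 0.46*0.88*0.26 + 0.74*0.12*0.74 + 0.83*0.12*0.26 = 0.026048 + 0.105248 + 0.065712 + 0.025896 = 0.222904
The easy paper-present share is 0.065712 + 0.025896 = 0.091608.
P(easy paper | high score) = 0.091608 / 0.222904 ≈ 0.411

Now also conditioning on strong preparation=true:
Enumerate both values of easy paper and weight by the priors:
  P(high score | strong preparation) = 0.46×0.88 + 0.83×0.12
        = 0.404800 + 0.099600 = 0.504400
Configurations with easy paper contribute 0.099600, so
  P(easy paper | high score, strong preparation) = 0.099600 / 0.504400 ≈ 0.197
This is intercausal reasoning (explaining away): once strong preparation accounts for the high score, easy paper becomes less likely.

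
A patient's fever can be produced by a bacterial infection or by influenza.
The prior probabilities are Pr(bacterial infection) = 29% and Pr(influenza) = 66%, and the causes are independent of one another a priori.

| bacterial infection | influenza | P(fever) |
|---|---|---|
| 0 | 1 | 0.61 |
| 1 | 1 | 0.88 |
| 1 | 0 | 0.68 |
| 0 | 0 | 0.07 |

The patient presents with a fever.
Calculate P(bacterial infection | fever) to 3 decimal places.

P(bacterial infection | fever) ≈ 0.438

Numerator (weight on configurations with bacterial infection): 0.067048 + 0.168432 = 0.235480
The normalizing constant is 0.07·0.71·0.34 + 0.61·0.71·0.66 + 0.68·0.29·0.34 + 0.88·0.29·0.66 = 0.538224
Posterior = 0.235480 / 0.538224 ≈ 0.438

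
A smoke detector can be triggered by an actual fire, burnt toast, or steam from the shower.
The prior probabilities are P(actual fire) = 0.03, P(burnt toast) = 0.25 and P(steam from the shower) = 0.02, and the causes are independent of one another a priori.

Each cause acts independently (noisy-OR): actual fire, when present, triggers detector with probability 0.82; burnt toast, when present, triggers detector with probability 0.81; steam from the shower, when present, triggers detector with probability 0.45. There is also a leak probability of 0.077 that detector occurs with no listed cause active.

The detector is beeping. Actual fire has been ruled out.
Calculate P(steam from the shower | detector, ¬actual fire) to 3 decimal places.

P(steam from the shower | detector, ¬actual fire) ≈ 0.044

Under noisy-OR, P(detector | causes) = 1 − (1−0.077)·∏(1−qᵢ) over the active causes.
Sum P(detector|·) weighted by the priors over the 4 (burnt toast, steam from the shower) configurations:
  P(detector | ¬actual fire) = 0.077·0.75·0.98 + 0.49235·0.75·0.02 + 0.82463·0.25·0.98 + 0.903547·0.25·0.02
        = 0.056595 + 0.007385 + 0.202034 + 0.004518 = 0.270532
Configurations with steam from the shower contribute 0.011903, so
  P(steam from the shower | detector, ¬actual fire) = 0.011903 / 0.270532 ≈ 0.044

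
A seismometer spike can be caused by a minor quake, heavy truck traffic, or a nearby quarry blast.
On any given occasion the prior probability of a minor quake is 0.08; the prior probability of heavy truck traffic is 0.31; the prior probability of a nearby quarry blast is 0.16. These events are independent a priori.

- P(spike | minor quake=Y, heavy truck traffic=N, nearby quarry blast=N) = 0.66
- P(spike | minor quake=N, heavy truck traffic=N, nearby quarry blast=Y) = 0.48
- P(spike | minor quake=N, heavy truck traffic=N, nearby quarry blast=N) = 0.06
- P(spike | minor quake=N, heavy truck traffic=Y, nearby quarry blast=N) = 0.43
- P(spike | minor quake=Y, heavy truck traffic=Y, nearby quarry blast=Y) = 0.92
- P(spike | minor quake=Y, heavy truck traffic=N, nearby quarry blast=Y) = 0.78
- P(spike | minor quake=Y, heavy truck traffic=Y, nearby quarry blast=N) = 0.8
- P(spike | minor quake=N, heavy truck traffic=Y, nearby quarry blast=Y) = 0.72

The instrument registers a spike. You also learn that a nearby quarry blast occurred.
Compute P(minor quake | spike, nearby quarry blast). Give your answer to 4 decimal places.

P(minor quake | spike, nearby quarry blast) ≈ 0.1144

P(spike | nearby quarry blast) = 0.48·0.92·0.69 + 0.72·0.92·0.31 + 0.78·0.08·0.69 + 0.92·0.08·0.31 = 0.304704 + 0.205344 + 0.043056 + 0.022816 = 0.575920
The minor quake-present share is 0.043056 + 0.022816 = 0.065872.
P(minor quake | spike, nearby quarry blast) = 0.065872 / 0.575920 ≈ 0.1144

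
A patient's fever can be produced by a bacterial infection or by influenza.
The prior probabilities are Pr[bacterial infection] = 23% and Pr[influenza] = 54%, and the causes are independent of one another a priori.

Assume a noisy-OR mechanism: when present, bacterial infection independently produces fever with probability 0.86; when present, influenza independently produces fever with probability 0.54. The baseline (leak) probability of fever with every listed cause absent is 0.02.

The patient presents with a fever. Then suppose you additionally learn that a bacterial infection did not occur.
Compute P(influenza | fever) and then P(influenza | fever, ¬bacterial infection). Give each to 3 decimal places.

P(influenza | fever) ≈ 0.778; P(influenza | fever, ¬bacterial infection) ≈ 0.970

Under noisy-OR, P(fever | causes) = 1 − (1−0.02)·∏(1−qᵢ) over the active causes.
Enumerate the 4 (bacterial infection, influenza) configurations and weight by the priors:
  P(fever) = 0.02·0.77·0.46 + 0.5492·0.77·0.54 + 0.8628·0.23·0.46 + 0.936888·0.23·0.54
        = 0.007084 + 0.228357 + 0.091284 + 0.116361 = 0.443086
Keeping only the influenza-present terms gives 0.344718, so
  P(influenza | fever) = 0.344718 / 0.443086 ≈ 0.778

Now condition on the additional information:
P(fever | ¬bacterial infection) = 0.02·0.46 + 0.5492·0.54 = 0.009200 + 0.296568 = 0.305768
Restricting to configurations with influenza present: 0.5492·0.54 = 0.296568.
So P(influenza | fever, ¬bacterial infection) = 0.296568/0.305768 ≈ 0.970.
With bacterial infection excluded, influenza must carry more of the explanatory weight for the fever.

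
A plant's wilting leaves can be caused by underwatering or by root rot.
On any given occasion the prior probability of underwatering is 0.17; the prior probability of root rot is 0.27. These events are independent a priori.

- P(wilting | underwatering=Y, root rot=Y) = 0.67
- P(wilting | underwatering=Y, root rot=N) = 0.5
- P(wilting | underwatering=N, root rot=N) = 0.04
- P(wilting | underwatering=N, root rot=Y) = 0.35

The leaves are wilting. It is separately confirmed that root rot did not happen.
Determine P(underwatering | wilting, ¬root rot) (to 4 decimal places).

P(underwatering | wilting, ¬root rot) ≈ 0.7191

By total probability over both values of underwatering:
  P(wilting | ¬root rot) = 0.04·0.83 + 0.5·0.17
        = 0.033200 + 0.085000 = 0.118200
The terms with underwatering present sum to 0.085000, so
  P(underwatering | wilting, ¬root rot) = 0.085000 / 0.118200 ≈ 0.7191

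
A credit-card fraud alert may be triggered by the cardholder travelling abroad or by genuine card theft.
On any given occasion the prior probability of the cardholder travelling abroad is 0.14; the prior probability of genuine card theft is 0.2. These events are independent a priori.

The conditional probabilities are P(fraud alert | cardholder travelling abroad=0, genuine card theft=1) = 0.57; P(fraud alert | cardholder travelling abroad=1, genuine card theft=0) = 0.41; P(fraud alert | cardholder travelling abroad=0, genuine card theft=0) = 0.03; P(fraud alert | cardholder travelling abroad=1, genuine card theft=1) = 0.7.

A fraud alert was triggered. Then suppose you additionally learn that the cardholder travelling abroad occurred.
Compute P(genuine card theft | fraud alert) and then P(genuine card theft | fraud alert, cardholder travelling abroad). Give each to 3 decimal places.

P(genuine card theft | fraud alert) ≈ 0.639; P(genuine card theft | fraud alert, cardholder travelling abroad) ≈ 0.299

For the numerator, keep only genuine card theft=true terms: 0.098040 + 0.019600 = 0.117640
Normalizer over all consistent configurations: 0.03·0.86·0.8 + 0.57·0.86·0.2 + 0.41·0.14·0.8 + 0.7·0.14·0.2 = 0.184200
P(genuine card theft | fraud alert) = 0.117640/0.184200 ≈ 0.639

Now condition on the additional information:
P(fraud alert | cardholder travelling abroad) = 0.41*0.8 + 0.7*0.2 = 0.328000 + 0.140000 = 0.468000
Of this, 0.140000 comes from 0.7*0.2 (the genuine card theft=true cases).
So P(genuine card theft | fraud alert, cardholder travelling abroad) = 0.140000/0.468000 ≈ 0.299.
— cardholder travelling abroad explains away the evidence for genuine card theft.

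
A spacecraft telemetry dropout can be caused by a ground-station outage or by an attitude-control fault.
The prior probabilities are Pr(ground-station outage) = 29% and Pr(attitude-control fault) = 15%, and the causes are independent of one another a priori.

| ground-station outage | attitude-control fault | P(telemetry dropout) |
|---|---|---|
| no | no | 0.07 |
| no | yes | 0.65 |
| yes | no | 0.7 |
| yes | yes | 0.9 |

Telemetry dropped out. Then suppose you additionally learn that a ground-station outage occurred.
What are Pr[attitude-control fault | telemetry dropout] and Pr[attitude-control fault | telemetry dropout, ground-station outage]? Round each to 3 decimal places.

By total probability over the 4 (ground-station outage, attitude-control fault) configurations:
  P(telemetry dropout) = 0.07*0.71*0.85 + 0.65*0.71*0.15 + 0.7*0.29*0.85 + 0.9*0.29*0.15
        = 0.042245 + 0.069225 + 0.172550 + 0.039150 = 0.323170
Configurations with attitude-control fault contribute 0.108375, so
  P(attitude-control fault | telemetry dropout) = 0.108375 / 0.323170 ≈ 0.335

With the extra evidence:
Sum P(telemetry dropout|·) weighted by the priors over both values of attitude-control fault:
  P(telemetry dropout | ground-station outage) = 0.7×0.85 + 0.9×0.15
        = 0.595000 + 0.135000 = 0.730000
Keeping only the attitude-control fault-present terms gives 0.135000, so
  P(attitude-control fault | telemetry dropout, ground-station outage) = 0.135000 / 0.730000 ≈ 0.185
— ground-station outage explains away the evidence for attitude-control fault.

Pr[attitude-control fault | telemetry dropout] ≈ 0.335; Pr[attitude-control fault | telemetry dropout, ground-station outage] ≈ 0.185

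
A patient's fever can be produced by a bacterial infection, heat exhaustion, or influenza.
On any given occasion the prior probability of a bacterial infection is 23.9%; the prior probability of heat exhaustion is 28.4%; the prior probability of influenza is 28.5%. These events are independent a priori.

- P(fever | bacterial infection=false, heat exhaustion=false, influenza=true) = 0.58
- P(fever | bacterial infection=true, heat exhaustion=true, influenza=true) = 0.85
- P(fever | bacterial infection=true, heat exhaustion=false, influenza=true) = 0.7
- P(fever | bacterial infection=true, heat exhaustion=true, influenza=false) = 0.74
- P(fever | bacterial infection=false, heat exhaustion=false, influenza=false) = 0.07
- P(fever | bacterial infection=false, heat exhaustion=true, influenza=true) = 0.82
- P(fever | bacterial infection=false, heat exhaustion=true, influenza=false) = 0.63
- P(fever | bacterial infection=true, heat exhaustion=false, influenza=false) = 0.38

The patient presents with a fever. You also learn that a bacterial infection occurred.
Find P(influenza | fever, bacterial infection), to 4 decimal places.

P(influenza | fever, bacterial infection) ≈ 0.3803

Sum P(fever|·) weighted by the priors over the 4 (heat exhaustion, influenza) configurations:
  P(fever | bacterial infection) = 0.38×0.716×0.715 + 0.7×0.716×0.285 + 0.74×0.284×0.715 + 0.85×0.284×0.285
        = 0.194537 + 0.142842 + 0.150264 + 0.068799 = 0.556442
Keeping only the influenza-present terms gives 0.211641, so
  P(influenza | fever, bacterial infection) = 0.211641 / 0.556442 ≈ 0.3803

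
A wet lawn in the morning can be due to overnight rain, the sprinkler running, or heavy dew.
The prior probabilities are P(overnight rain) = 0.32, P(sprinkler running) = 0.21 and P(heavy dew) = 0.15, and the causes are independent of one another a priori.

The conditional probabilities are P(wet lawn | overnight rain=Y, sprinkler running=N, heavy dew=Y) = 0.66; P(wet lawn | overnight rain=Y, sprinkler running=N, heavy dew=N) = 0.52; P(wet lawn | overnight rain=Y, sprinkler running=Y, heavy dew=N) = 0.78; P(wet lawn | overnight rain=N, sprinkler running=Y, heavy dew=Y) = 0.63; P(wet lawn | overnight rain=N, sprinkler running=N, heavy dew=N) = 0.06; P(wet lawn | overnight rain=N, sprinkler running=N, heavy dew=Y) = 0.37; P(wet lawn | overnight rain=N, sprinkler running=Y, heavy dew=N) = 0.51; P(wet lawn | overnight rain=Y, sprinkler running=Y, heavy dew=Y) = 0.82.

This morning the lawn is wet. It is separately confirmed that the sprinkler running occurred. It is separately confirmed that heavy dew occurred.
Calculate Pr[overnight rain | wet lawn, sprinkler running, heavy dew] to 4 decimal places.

P(wet lawn | sprinkler running, heavy dew) = 0.63*0.68 + 0.82*0.32 = 0.428400 + 0.262400 = 0.690800
The overnight rain-present share is 0.82*0.32 = 0.262400.
P(overnight rain | wet lawn, sprinkler running, heavy dew) = 0.262400 / 0.690800 ≈ 0.3798

Pr[overnight rain | wet lawn, sprinkler running, heavy dew] ≈ 0.3798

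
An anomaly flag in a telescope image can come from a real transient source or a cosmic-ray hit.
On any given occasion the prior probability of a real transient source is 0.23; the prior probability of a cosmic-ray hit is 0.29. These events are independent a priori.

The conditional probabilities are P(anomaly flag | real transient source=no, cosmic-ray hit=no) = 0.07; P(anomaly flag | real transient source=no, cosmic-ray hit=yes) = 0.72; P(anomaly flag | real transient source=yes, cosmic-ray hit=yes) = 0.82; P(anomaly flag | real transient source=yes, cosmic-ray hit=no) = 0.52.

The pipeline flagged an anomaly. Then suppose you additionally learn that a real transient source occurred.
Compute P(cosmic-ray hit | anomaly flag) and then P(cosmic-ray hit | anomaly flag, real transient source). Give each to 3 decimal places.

P(cosmic-ray hit | anomaly flag) ≈ 0.636; P(cosmic-ray hit | anomaly flag, real transient source) ≈ 0.392

Enumerate the 4 (real transient source, cosmic-ray hit) configurations and weight by the priors:
  P(anomaly flag) = 0.07×0.77×0.71 + 0.72×0.77×0.29 + 0.52×0.23×0.71 + 0.82×0.23×0.29
        = 0.038269 + 0.160776 + 0.084916 + 0.054694 = 0.338655
Keeping only the cosmic-ray hit-present terms gives 0.215470, so
  P(cosmic-ray hit | anomaly flag) = 0.215470 / 0.338655 ≈ 0.636

Now also conditioning on real transient source=true:
P(anomaly flag | real transient source) = 0.52·0.71 + 0.82·0.29 = 0.369200 + 0.237800 = 0.607000
Of this, 0.237800 comes from 0.82·0.29 (the cosmic-ray hit=true cases).
So P(cosmic-ray hit | anomaly flag, real transient source) = 0.237800/0.607000 ≈ 0.392.
The drop from 0.636 to 0.392 is the explaining-away (discounting) effect.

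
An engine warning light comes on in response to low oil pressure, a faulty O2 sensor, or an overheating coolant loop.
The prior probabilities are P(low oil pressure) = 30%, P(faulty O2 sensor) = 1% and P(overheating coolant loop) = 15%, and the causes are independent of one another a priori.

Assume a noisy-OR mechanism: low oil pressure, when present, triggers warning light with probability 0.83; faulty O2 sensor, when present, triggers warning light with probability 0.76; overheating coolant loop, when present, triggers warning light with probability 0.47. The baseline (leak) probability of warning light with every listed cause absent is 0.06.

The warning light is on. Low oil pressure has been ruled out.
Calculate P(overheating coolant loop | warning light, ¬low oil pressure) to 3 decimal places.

P(overheating coolant loop | warning light, ¬low oil pressure) ≈ 0.571

Under noisy-OR, P(warning light | causes) = 1 − (1−0.06)·∏(1−qᵢ) over the active causes.
Enumerate the 4 (faulty O2 sensor, overheating coolant loop) configurations and weight by the priors:
  P(warning light | ¬low oil pressure) = 0.06·0.99·0.85 + 0.5018·0.99·0.15 + 0.7744·0.01·0.85 + 0.880432·0.01·0.15
        = 0.050490 + 0.074517 + 0.006582 + 0.001321 = 0.132910
The terms with overheating coolant loop present sum to 0.075838, so
  P(overheating coolant loop | warning light, ¬low oil pressure) = 0.075838 / 0.132910 ≈ 0.571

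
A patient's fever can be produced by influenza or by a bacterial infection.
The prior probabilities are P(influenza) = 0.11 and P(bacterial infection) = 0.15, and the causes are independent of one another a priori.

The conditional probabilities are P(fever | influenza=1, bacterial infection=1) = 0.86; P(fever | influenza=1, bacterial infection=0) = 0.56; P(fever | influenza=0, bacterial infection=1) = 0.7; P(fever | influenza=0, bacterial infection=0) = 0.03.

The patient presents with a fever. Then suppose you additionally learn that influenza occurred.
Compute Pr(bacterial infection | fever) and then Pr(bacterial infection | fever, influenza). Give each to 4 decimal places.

P(fever) = 0.03×0.89×0.85 + 0.7×0.89×0.15 + 0.56×0.11×0.85 + 0.86×0.11×0.15 = 0.022695 + 0.093450 + 0.052360 + 0.014190 = 0.182695
Restricting to configurations with bacterial infection present: 0.093450 + 0.014190 = 0.107640.
Hence the posterior is 0.107640/0.182695 ≈ 0.5892.

With the extra evidence:
For the numerator, keep only bacterial infection=true terms: 0.86·0.15 = 0.129000
Denominator P(fever | influenza): 0.56·0.85 + 0.86·0.15 = 0.605000
P(bacterial infection | fever, influenza) = 0.129000/0.605000 ≈ 0.2132

Pr(bacterial infection | fever) ≈ 0.5892; Pr(bacterial infection | fever, influenza) ≈ 0.2132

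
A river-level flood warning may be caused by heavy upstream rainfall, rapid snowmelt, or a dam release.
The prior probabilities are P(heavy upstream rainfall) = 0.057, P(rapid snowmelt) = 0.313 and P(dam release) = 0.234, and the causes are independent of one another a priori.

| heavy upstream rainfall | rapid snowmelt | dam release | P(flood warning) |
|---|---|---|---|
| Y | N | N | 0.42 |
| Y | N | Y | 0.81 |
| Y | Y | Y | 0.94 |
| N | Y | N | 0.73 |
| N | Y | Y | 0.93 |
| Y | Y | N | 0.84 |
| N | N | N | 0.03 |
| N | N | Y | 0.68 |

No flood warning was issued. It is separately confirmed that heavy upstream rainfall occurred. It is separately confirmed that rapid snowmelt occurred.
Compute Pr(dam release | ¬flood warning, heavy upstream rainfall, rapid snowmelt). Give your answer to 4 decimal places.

P(¬flood warning | heavy upstream rainfall, rapid snowmelt) = 0.16*0.766 + 0.06*0.234 = 0.122560 + 0.014040 = 0.136600
Restricting to configurations with dam release present: 0.06*0.234 = 0.014040.
P(dam release | ¬flood warning, heavy upstream rainfall, rapid snowmelt) = 0.014040 / 0.136600 ≈ 0.1028

Pr(dam release | ¬flood warning, heavy upstream rainfall, rapid snowmelt) ≈ 0.1028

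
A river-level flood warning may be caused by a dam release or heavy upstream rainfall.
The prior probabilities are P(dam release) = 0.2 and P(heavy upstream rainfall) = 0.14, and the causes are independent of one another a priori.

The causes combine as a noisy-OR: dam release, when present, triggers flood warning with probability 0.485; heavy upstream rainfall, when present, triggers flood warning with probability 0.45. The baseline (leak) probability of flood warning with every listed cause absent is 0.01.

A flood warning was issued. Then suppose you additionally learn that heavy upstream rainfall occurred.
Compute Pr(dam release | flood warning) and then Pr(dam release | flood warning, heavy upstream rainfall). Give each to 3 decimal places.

Under noisy-OR, P(flood warning | causes) = 1 − (1−0.01)·∏(1−qᵢ) over the active causes.
By total probability over the 4 (dam release, heavy upstream rainfall) configurations:
  P(flood warning) = 0.01*0.8*0.86 + 0.4555*0.8*0.14 + 0.49015*0.2*0.86 + 0.719583*0.2*0.14
        = 0.006880 + 0.051016 + 0.084306 + 0.020148 = 0.162350
Configurations with dam release contribute 0.104454, so
  P(dam release | flood warning) = 0.104454 / 0.162350 ≈ 0.643

Now also conditioning on heavy upstream rainfall=true:
By total probability over both values of dam release:
  P(flood warning | heavy upstream rainfall) = 0.4555·0.8 + 0.719583·0.2
        = 0.364400 + 0.143917 = 0.508317
Configurations with dam release contribute 0.143917, so
  P(dam release | flood warning, heavy upstream rainfall) = 0.143917 / 0.508317 ≈ 0.283
The drop from 0.643 to 0.283 is the explaining-away (discounting) effect.

Pr(dam release | flood warning) ≈ 0.643; Pr(dam release | flood warning, heavy upstream rainfall) ≈ 0.283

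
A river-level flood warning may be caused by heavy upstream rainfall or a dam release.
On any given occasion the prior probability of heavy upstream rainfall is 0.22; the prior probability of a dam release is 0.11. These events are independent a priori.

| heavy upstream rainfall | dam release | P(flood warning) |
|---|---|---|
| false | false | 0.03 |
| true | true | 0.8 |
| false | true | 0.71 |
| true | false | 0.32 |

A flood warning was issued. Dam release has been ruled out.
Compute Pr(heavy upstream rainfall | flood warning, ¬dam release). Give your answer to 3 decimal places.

For the numerator, keep only heavy upstream rainfall=true terms: 0.32*0.22 = 0.070400
Normalizer over all consistent configurations: 0.03*0.78 + 0.32*0.22 = 0.093800
P(heavy upstream rainfall | flood warning, ¬dam release) = 0.070400/0.093800 ≈ 0.751

Pr(heavy upstream rainfall | flood warning, ¬dam release) ≈ 0.751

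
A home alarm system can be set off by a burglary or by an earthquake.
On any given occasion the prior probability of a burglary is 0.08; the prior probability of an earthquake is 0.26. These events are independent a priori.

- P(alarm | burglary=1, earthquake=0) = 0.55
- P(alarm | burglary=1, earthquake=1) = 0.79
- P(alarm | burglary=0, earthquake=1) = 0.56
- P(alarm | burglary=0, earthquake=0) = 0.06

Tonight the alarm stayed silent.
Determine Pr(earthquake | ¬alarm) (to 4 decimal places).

Pr(earthquake | ¬alarm) ≈ 0.1412

P(¬alarm) = 0.94·0.92·0.74 + 0.44·0.92·0.26 + 0.45·0.08·0.74 + 0.21·0.08·0.26 = 0.639952 + 0.105248 + 0.026640 + 0.004368 = 0.776208
Of this, 0.109616 comes from 0.105248 + 0.004368 (the earthquake=true cases).
So P(earthquake | ¬alarm) = 0.109616/0.776208 ≈ 0.1412.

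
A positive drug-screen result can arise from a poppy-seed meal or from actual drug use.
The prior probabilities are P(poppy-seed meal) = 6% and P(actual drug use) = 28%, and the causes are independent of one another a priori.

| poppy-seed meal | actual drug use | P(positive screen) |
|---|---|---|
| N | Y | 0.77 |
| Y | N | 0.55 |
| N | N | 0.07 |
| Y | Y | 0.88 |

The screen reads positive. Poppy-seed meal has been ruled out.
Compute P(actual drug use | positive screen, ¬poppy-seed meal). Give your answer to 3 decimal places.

P(actual drug use | positive screen, ¬poppy-seed meal) ≈ 0.811

P(positive screen | ¬poppy-seed meal) = 0.07×0.72 + 0.77×0.28 = 0.050400 + 0.215600 = 0.266000
Restricting to configurations with actual drug use present: 0.77×0.28 = 0.215600.
Hence the posterior is 0.215600/0.266000 ≈ 0.811.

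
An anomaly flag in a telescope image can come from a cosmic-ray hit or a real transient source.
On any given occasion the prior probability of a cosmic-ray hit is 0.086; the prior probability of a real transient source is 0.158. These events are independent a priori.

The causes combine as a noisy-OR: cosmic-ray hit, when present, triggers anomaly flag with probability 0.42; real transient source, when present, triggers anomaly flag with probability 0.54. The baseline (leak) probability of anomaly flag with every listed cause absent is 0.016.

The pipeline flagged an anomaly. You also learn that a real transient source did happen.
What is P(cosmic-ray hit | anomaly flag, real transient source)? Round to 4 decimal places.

P(cosmic-ray hit | anomaly flag, real transient source) ≈ 0.1125

Under noisy-OR, P(anomaly flag | causes) = 1 − (1−0.016)·∏(1−qᵢ) over the active causes.
Enumerate both values of cosmic-ray hit and weight by the priors:
  P(anomaly flag | real transient source) = 0.54736×0.914 + 0.737469×0.086
        = 0.500287 + 0.063422 = 0.563709
Keeping only the cosmic-ray hit-present terms gives 0.063422, so
  P(cosmic-ray hit | anomaly flag, real transient source) = 0.063422 / 0.563709 ≈ 0.1125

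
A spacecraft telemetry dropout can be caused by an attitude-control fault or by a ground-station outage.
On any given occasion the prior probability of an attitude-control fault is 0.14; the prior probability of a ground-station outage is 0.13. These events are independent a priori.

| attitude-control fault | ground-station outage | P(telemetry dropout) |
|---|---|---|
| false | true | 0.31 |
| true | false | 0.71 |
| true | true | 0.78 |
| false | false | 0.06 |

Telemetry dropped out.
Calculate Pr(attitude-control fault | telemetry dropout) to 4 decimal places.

Numerator (weight on configurations with attitude-control fault): 0.086478 + 0.014196 = 0.100674
Denominator P(telemetry dropout): 0.06·0.86·0.87 + 0.31·0.86·0.13 + 0.71·0.14·0.87 + 0.78·0.14·0.13 = 0.180224
Posterior = 0.100674 / 0.180224 ≈ 0.5586

Pr(attitude-control fault | telemetry dropout) ≈ 0.5586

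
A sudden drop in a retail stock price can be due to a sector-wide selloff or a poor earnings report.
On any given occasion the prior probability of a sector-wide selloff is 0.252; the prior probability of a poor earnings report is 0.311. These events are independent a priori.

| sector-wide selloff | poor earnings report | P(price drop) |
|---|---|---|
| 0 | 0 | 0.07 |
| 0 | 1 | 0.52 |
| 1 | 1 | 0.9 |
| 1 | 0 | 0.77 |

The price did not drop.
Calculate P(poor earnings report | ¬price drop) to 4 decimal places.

P(¬price drop) = 0.93×0.748×0.689 + 0.48×0.748×0.311 + 0.23×0.252×0.689 + 0.1×0.252×0.311 = 0.479296 + 0.111661 + 0.039934 + 0.007837 = 0.638728
Restricting to configurations with poor earnings report present: 0.111661 + 0.007837 = 0.119498.
P(poor earnings report | ¬price drop) = 0.119498 / 0.638728 ≈ 0.1871

P(poor earnings report | ¬price drop) ≈ 0.1871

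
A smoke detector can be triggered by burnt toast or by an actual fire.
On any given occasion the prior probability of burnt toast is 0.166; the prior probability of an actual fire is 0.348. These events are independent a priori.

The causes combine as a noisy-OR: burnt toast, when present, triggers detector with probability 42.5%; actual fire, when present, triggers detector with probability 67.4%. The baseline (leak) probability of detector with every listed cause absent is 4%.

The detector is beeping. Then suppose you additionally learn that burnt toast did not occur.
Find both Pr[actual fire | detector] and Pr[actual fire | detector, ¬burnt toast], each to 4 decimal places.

Under noisy-OR, P(detector | causes) = 1 − (1−0.04)·∏(1−qᵢ) over the active causes.
For the numerator, keep only actual fire=true terms: 0.199401 + 0.047373 = 0.246774
Denominator P(detector): 0.04*0.834*0.652 + 0.68704*0.834*0.348 + 0.448*0.166*0.652 + 0.820048*0.166*0.348 = 0.317013
Posterior = 0.246774 / 0.317013 ≈ 0.7784

Now also conditioning on burnt toast≠true:
For the numerator, keep only actual fire=true terms: 0.68704·0.348 = 0.239090
Denominator P(detector | ¬burnt toast): 0.04·0.652 + 0.68704·0.348 = 0.265170
P(actual fire | detector, ¬burnt toast) = 0.239090/0.265170 ≈ 0.9016
With burnt toast excluded, actual fire must carry more of the explanatory weight for the detector.

Pr[actual fire | detector] ≈ 0.7784; Pr[actual fire | detector, ¬burnt toast] ≈ 0.9016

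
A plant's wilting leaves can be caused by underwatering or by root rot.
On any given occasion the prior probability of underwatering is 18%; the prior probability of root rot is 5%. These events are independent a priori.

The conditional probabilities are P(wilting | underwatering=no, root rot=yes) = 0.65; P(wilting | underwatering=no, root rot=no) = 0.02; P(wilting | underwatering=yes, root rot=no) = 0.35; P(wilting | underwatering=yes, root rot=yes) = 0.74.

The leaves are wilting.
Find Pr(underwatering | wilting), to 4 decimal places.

For the numerator, keep only underwatering=true terms: 0.059850 + 0.006660 = 0.066510
The normalizing constant is 0.02*0.82*0.95 + 0.65*0.82*0.05 + 0.35*0.18*0.95 + 0.74*0.18*0.05 = 0.108740
Posterior = 0.066510 / 0.108740 ≈ 0.6116

Pr(underwatering | wilting) ≈ 0.6116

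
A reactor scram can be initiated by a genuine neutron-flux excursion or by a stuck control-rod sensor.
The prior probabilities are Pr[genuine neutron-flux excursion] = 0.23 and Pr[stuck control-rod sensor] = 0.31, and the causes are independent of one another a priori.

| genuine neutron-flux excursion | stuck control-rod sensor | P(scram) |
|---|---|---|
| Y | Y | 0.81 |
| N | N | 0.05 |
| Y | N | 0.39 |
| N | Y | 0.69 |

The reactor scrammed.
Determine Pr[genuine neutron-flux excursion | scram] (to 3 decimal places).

Numerator (weight on configurations with genuine neutron-flux excursion): 0.061893 + 0.057753 = 0.119646
The normalizing constant is 0.05·0.77·0.69 + 0.69·0.77·0.31 + 0.39·0.23·0.69 + 0.81·0.23·0.31 = 0.310914
Posterior = 0.119646 / 0.310914 ≈ 0.385

Pr[genuine neutron-flux excursion | scram] ≈ 0.385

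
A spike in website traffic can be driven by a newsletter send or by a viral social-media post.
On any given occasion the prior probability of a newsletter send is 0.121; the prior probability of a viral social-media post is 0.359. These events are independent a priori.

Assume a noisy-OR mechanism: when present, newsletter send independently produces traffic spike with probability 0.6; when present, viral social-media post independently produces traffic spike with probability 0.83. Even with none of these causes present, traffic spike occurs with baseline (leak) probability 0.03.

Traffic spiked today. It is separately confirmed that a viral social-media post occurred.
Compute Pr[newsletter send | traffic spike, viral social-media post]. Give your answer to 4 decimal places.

Under noisy-OR, P(traffic spike | causes) = 1 − (1−0.03)·∏(1−qᵢ) over the active causes.
For the numerator, keep only newsletter send=true terms: 0.93404·0.121 = 0.113019
Normalizer over all consistent configurations: 0.8351·0.879 + 0.93404·0.121 = 0.847072
Posterior = 0.113019 / 0.847072 ≈ 0.1334

Pr[newsletter send | traffic spike, viral social-media post] ≈ 0.1334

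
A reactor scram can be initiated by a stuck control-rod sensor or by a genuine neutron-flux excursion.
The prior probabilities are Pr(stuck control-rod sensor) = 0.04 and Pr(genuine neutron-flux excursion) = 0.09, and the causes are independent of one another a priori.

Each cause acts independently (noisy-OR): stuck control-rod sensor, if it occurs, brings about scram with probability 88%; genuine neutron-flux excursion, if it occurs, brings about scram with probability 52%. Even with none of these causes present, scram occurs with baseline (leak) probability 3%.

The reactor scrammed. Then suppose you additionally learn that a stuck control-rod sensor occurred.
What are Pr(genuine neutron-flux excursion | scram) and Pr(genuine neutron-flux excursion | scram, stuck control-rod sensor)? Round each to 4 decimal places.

Pr(genuine neutron-flux excursion | scram) ≈ 0.4592; Pr(genuine neutron-flux excursion | scram, stuck control-rod sensor) ≈ 0.0956

Under noisy-OR, P(scram | causes) = 1 − (1−0.03)·∏(1−qᵢ) over the active causes.
Numerator (weight on configurations with genuine neutron-flux excursion): 0.046172 + 0.003399 = 0.049571
Denominator P(scram): 0.03×0.96×0.91 + 0.5344×0.96×0.09 + 0.8836×0.04×0.91 + 0.944128×0.04×0.09 = 0.107942
P(genuine neutron-flux excursion | scram) = 0.049571/0.107942 ≈ 0.4592

Now condition on the additional information:
Sum P(scram|·) weighted by the priors over both values of genuine neutron-flux excursion:
  P(scram | stuck control-rod sensor) = 0.8836*0.91 + 0.944128*0.09
        = 0.804076 + 0.084972 = 0.889048
Configurations with genuine neutron-flux excursion contribute 0.084972, so
  P(genuine neutron-flux excursion | scram, stuck control-rod sensor) = 0.084972 / 0.889048 ≈ 0.0956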